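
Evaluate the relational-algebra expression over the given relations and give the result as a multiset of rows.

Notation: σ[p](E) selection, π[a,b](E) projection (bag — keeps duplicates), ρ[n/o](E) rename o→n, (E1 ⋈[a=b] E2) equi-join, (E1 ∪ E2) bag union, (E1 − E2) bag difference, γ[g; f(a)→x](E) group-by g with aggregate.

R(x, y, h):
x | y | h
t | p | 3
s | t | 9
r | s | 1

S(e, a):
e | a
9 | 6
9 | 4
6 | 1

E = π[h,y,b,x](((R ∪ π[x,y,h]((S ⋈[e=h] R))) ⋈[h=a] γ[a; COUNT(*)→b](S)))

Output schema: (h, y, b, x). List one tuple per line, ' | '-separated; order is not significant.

Stepwise |·|:
  R → 3
  S → 3
  R → 3
  (S ⋈[e=h] R) → 2
  π[x,y,h]((S ⋈[e=h] R)) → 2
  (R ∪ π[x,y,h]((S ⋈[e=h] R))) → 5
  S → 3
  γ[a; COUNT(*)→b](S) → 3
  ((R ∪ π[x,y,h]((S ⋈[e=h] R))) ⋈[h=a] γ[a; COUNT(*)→b](S)) → 1
  π[h,y,b,x](((R ∪ π[x,y,h]((S ⋈[e=h] R))) ⋈[h=a] γ[a; COUNT(*)→b](S))) → 1

== RESULT ==
h | y | b | x
1 | s | 1 | r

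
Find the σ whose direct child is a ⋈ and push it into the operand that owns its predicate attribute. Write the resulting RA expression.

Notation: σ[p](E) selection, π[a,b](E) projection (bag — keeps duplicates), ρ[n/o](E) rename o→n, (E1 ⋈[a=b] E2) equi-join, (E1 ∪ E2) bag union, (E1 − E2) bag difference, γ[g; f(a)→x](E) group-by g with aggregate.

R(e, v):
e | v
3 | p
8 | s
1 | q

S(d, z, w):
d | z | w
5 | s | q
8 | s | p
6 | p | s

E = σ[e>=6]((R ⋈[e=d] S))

σ filters on e, owned by the left side.
E' = (σ[e>=6](R) ⋈[e=d] S)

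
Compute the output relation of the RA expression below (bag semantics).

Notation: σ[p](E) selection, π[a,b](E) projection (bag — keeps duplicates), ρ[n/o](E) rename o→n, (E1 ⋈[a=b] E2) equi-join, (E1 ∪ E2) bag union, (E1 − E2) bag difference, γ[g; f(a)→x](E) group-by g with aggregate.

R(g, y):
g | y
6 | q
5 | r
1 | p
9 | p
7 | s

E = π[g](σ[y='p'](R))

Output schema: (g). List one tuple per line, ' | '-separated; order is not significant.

Subexpression sizes:
  R → 5
  σ[y='p'](R) → 2
  π[g](σ[y='p'](R)) → 2

== RESULT ==
g
1
9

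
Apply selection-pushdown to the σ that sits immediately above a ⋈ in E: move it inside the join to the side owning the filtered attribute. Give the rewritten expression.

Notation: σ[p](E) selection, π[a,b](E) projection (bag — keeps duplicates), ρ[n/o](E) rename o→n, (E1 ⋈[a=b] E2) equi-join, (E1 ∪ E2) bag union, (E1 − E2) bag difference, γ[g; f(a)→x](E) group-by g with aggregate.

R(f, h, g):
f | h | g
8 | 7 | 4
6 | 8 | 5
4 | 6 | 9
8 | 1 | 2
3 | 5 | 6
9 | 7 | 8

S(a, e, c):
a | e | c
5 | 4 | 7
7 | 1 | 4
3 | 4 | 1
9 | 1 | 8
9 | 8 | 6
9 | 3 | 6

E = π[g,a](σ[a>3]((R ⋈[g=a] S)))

σ filters on a, owned by the right side.
E' = π[g,a]((R ⋈[g=a] σ[a>3](S)))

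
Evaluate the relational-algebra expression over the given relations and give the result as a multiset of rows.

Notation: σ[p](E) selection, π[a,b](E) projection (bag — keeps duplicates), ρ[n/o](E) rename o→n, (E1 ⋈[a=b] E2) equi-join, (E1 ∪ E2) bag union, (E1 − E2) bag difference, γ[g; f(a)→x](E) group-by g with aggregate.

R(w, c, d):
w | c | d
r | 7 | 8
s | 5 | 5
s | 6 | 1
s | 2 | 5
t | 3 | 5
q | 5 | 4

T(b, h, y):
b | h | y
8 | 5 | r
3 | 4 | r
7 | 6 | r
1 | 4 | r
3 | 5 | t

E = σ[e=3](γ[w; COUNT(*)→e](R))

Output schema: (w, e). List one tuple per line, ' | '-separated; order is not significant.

Per-node cardinality:
  R → 6
  γ[w; COUNT(*)→e](R) → 4
  σ[e=3](γ[w; COUNT(*)→e](R)) → 1

== RESULT ==
w | e
s | 3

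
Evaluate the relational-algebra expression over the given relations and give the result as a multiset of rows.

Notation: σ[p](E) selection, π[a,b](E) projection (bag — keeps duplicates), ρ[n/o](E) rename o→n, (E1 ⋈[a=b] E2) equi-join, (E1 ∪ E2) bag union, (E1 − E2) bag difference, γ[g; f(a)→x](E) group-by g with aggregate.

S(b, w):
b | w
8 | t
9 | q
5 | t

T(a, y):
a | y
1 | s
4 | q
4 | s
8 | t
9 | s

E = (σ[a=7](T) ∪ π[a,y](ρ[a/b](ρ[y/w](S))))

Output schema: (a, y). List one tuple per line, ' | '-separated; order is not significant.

Subexpression sizes:
  T → 5
  σ[a=7](T) → 0
  S → 3
  ρ[y/w](S) → 3
  ρ[a/b](ρ[y/w](S)) → 3
  π[a,y](ρ[a/b](ρ[y/w](S))) → 3
  (σ[a=7](T) ∪ π[a,y](ρ[a/b](ρ[y/w](S)))) → 3

== RESULT ==
a | y
5 | t
8 | t
9 | q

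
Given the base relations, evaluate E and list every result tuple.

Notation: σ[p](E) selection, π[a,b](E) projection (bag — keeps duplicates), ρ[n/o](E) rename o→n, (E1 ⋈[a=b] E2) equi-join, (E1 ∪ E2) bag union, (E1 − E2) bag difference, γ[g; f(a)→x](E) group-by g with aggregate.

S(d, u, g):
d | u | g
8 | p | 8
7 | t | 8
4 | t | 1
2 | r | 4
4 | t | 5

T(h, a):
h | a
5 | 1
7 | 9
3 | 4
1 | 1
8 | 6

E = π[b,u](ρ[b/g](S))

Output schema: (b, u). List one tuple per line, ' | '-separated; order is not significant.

Stepwise |·|:
  S → 5
  ρ[b/g](S) → 5
  π[b,u](ρ[b/g](S)) → 5

== RESULT ==
b | u
1 | t
4 | r
5 | t
8 | p
8 | t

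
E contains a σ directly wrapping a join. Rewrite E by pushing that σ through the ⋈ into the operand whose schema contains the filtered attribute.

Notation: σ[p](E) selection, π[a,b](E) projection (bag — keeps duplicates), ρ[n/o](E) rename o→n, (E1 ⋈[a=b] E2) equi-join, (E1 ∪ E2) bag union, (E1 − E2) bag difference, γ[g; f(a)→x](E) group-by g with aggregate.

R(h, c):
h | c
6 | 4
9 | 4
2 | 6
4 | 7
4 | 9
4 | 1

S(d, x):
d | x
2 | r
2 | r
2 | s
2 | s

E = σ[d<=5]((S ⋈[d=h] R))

σ filters on d, owned by the left side.
E' = (σ[d<=5](S) ⋈[d=h] R)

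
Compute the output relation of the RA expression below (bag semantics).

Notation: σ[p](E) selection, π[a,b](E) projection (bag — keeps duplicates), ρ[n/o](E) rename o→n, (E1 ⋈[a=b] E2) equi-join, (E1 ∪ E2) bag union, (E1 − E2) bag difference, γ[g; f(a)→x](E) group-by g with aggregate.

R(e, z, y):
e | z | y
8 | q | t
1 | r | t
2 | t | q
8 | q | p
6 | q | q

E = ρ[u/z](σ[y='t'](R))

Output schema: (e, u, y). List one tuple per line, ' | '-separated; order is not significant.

Stepwise |·|:
  R → 5
  σ[y='t'](R) → 2
  ρ[u/z](σ[y='t'](R)) → 2

== RESULT ==
e | u | y
1 | r | t
8 | q | t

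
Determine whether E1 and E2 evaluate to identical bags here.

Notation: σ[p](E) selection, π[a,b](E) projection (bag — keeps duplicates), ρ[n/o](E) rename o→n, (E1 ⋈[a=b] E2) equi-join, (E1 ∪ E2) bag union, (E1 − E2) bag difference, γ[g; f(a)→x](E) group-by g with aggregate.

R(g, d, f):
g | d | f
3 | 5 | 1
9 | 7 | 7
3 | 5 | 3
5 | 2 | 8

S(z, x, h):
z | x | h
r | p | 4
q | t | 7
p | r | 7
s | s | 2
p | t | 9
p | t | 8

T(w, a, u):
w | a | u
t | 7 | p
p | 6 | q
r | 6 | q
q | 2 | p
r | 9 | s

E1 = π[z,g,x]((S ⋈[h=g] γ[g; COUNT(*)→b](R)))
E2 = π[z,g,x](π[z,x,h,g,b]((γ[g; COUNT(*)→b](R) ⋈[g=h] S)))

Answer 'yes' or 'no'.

E1 row counts bottom-up:
  S → 6
  R → 4
  γ[g; COUNT(*)→b](R) → 3
  (S ⋈[h=g] γ[g; COUNT(*)→b](R)) → 1
  π[z,g,x]((S ⋈[h=g] γ[g; COUNT(*)→b](R))) → 1
E2 row counts bottom-up:
  R → 4
  γ[g; COUNT(*)→b](R) → 3
  S → 6
  (γ[g; COUNT(*)→b](R) ⋈[g=h] S) → 1
  π[z,x,h,g,b]((γ[g; COUNT(*)→b](R) ⋈[g=h] S)) → 1
  π[z,g,x](π[z,x,h,g,b]((γ[g; COUNT(*)→b](R) ⋈[g=h] S))) → 1

E1 and E2 produce the same multiset:
z | g | x
p | 9 | t

yes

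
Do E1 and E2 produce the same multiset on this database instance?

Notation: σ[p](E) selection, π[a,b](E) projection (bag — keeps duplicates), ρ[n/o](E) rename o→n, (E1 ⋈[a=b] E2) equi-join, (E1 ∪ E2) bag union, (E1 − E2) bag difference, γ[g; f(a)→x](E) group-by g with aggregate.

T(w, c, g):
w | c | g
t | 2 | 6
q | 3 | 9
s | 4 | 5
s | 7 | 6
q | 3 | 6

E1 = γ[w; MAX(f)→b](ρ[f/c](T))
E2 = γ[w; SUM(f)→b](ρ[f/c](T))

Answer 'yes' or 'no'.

E1 row counts bottom-up:
  T → 5
  ρ[f/c](T) → 5
  γ[w; MAX(f)→b](ρ[f/c](T)) → 3
E2 row counts bottom-up:
  T → 5
  ρ[f/c](T) → 5
  γ[w; SUM(f)→b](ρ[f/c](T)) → 3

E1 result:
w | b
q | 3
s | 7
t | 2
E2 result:
w | b
q | 6
s | 11
t | 2
Witness: ('s', 7) appears 1× in E1 but 0× in E2.

no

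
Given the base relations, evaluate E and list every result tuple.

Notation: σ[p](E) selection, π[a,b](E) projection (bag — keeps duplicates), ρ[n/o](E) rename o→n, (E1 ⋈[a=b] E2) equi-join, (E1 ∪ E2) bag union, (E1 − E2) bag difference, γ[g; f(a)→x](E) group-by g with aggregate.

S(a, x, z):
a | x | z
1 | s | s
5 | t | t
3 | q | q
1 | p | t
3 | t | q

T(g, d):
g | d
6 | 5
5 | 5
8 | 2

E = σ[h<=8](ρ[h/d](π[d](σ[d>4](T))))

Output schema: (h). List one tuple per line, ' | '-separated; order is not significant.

Stepwise |·|:
  T → 3
  σ[d>4](T) → 2
  π[d](σ[d>4](T)) → 2
  ρ[h/d](π[d](σ[d>4](T))) → 2
  σ[h<=8](ρ[h/d](π[d](σ[d>4](T)))) → 2

== RESULT ==
h
5
5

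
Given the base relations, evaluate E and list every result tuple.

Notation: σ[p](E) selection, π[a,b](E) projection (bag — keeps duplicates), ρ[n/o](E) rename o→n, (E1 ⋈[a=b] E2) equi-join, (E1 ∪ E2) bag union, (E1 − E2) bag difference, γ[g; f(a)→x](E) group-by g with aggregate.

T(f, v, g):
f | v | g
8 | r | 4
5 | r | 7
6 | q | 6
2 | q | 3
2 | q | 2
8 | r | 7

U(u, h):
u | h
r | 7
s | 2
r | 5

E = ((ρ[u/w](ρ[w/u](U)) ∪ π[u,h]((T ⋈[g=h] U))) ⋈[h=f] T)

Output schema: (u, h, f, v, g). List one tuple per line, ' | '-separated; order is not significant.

Per-node cardinality:
  U → 3
  ρ[w/u](U) → 3
  ρ[u/w](ρ[w/u](U)) → 3
  T → 6
  U → 3
  (T ⋈[g=h] U) → 3
  π[u,h]((T ⋈[g=h] U)) → 3
  (ρ[u/w](ρ[w/u](U)) ∪ π[u,h]((T ⋈[g=h] U))) → 6
  T → 6
  ((ρ[u/w](ρ[w/u](U)) ∪ π[u,h]((T ⋈[g=h] U))) ⋈[h=f] T) → 5

== RESULT ==
u | h | f | v | g
r | 5 | 5 | r | 7
s | 2 | 2 | q | 2
s | 2 | 2 | q | 2
s | 2 | 2 | q | 3
s | 2 | 2 | q | 3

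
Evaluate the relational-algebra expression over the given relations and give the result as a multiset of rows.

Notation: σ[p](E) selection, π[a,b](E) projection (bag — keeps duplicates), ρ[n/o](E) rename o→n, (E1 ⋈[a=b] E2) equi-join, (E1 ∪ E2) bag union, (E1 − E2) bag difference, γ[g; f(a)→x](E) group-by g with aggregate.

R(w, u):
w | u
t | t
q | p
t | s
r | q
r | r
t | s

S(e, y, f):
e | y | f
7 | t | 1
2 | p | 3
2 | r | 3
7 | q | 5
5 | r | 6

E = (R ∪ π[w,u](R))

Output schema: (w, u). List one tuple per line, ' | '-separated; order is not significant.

Subexpression sizes:
  R → 6
  R → 6
  π[w,u](R) → 6
  (R ∪ π[w,u](R)) → 12

== RESULT ==
w | u
q | p
q | p
r | q
r | q
r | r
r | r
t | s
t | s
t | s
t | s
t | t
t | t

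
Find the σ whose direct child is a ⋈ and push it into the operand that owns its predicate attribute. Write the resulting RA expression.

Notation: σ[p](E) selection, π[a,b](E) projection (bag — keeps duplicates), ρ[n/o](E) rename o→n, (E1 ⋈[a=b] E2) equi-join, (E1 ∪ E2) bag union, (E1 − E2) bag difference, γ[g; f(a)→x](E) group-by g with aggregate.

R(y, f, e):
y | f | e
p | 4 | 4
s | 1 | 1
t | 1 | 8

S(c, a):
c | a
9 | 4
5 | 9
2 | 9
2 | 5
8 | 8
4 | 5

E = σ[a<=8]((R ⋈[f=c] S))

σ filters on a, owned by the right side.
E' = (R ⋈[f=c] σ[a<=8](S))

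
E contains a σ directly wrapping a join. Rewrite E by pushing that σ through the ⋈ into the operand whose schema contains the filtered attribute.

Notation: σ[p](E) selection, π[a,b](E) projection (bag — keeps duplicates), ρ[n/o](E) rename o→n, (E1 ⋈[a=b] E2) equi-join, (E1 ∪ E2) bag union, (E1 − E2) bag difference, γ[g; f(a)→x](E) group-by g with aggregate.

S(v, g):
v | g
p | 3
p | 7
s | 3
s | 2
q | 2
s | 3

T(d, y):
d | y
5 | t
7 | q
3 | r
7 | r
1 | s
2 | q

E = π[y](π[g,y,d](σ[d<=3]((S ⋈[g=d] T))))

σ filters on d, owned by the right side.
E' = π[y](π[g,y,d]((S ⋈[g=d] σ[d<=3](T))))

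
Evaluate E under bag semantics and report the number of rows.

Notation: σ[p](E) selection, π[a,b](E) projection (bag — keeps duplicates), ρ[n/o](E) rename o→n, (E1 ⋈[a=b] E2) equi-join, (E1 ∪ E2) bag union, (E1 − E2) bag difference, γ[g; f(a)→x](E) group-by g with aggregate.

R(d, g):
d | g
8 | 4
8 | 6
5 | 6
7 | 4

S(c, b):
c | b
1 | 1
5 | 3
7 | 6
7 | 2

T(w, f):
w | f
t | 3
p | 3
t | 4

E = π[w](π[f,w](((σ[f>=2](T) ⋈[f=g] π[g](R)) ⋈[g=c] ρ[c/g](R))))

Per-node cardinality:
  T → 3
  σ[f>=2](T) → 3
  R → 4
  π[g](R) → 4
  (σ[f>=2](T) ⋈[f=g] π[g](R)) → 2
  R → 4
  ρ[c/g](R) → 4
  ((σ[f>=2](T) ⋈[f=g] π[g](R)) ⋈[g=c] ρ[c/g](R)) → 4
  π[f,w](((σ[f>=2](T) ⋈[f=g] π[g](R)) ⋈[g=c] ρ[c/g](R))) → 4
  π[w](π[f,w](((σ[f>=2](T) ⋈[f=g] π[g](R)) ⋈[g=c] ρ[c/g](R)))) → 4

|E| = 4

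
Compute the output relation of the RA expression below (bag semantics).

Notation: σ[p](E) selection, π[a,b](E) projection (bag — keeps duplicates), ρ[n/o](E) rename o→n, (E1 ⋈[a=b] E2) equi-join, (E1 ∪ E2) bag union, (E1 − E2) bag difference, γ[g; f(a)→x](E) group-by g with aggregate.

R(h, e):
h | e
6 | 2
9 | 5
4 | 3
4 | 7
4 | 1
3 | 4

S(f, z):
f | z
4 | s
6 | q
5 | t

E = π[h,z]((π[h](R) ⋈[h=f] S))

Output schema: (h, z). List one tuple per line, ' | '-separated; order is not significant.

Per-node cardinality:
  R → 6
  π[h](R) → 6
  S → 3
  (π[h](R) ⋈[h=f] S) → 4
  π[h,z]((π[h](R) ⋈[h=f] S)) → 4

== RESULT ==
h | z
4 | s
4 | s
4 | s
6 | q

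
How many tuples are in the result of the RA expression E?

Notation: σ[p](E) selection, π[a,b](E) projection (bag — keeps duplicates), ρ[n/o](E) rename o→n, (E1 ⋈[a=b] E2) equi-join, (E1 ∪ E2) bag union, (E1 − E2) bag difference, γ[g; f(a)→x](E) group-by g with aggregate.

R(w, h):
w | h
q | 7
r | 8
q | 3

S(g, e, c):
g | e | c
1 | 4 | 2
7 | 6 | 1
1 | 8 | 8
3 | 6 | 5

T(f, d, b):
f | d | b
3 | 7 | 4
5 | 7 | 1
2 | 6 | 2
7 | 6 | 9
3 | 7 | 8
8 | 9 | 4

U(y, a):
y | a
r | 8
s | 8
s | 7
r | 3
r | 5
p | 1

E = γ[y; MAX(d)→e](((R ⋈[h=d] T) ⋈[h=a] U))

Stepwise |·|:
  R → 3
  T → 6
  (R ⋈[h=d] T) → 3
  U → 6
  ((R ⋈[h=d] T) ⋈[h=a] U) → 3
  γ[y; MAX(d)→e](((R ⋈[h=d] T) ⋈[h=a] U)) → 1

|E| = 1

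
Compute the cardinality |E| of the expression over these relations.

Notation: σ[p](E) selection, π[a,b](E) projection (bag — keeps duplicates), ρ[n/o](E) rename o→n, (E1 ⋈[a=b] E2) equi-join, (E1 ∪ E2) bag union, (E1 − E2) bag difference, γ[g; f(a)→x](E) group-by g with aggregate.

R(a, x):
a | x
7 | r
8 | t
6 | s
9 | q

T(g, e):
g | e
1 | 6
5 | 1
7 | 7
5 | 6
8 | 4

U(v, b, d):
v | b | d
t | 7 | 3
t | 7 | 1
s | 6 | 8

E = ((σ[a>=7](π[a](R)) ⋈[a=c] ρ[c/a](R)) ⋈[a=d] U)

Subexpression sizes:
  R → 4
  π[a](R) → 4
  σ[a>=7](π[a](R)) → 3
  R → 4
  ρ[c/a](R) → 4
  (σ[a>=7](π[a](R)) ⋈[a=c] ρ[c/a](R)) → 3
  U → 3
  ((σ[a>=7](π[a](R)) ⋈[a=c] ρ[c/a](R)) ⋈[a=d] U) → 1

|E| = 1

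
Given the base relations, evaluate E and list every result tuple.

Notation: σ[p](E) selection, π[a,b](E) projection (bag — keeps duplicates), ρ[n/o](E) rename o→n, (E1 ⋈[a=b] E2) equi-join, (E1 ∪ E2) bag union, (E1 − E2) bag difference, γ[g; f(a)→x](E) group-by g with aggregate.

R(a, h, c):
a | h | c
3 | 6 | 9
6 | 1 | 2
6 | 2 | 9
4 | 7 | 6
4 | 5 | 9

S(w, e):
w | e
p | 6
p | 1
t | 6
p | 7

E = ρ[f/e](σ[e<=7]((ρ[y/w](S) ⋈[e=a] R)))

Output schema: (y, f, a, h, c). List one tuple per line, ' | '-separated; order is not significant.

Row counts bottom-up:
  S → 4
  ρ[y/w](S) → 4
  R → 5
  (ρ[y/w](S) ⋈[e=a] R) → 4
  σ[e<=7]((ρ[y/w](S) ⋈[e=a] R)) → 4
  ρ[f/e](σ[e<=7]((ρ[y/w](S) ⋈[e=a] R))) → 4

== RESULT ==
y | f | a | h | c
p | 6 | 6 | 1 | 2
p | 6 | 6 | 2 | 9
t | 6 | 6 | 1 | 2
t | 6 | 6 | 2 | 9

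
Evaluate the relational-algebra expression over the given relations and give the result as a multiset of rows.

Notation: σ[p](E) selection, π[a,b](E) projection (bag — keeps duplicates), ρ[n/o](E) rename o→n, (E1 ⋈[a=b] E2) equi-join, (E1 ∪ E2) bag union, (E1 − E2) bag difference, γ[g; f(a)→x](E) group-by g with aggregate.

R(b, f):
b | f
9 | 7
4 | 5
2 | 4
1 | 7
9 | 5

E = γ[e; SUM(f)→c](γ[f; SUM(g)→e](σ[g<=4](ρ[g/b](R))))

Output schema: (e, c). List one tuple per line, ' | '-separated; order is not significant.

Per-node cardinality:
  R → 5
  ρ[g/b](R) → 5
  σ[g<=4](ρ[g/b](R)) → 3
  γ[f; SUM(g)→e](σ[g<=4](ρ[g/b](R))) → 3
  γ[e; SUM(f)→c](γ[f; SUM(g)→e](σ[g<=4](ρ[g/b](R)))) → 3

== RESULT ==
e | c
1 | 7
2 | 4
4 | 5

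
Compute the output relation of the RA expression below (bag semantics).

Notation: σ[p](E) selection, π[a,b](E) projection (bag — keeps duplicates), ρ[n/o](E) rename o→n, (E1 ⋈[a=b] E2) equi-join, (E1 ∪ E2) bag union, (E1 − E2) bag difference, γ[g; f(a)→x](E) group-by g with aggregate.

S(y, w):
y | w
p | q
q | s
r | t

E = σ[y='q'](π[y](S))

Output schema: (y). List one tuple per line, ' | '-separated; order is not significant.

Per-node cardinality:
  S → 3
  π[y](S) → 3
  σ[y='q'](π[y](S)) → 1

== RESULT ==
y
q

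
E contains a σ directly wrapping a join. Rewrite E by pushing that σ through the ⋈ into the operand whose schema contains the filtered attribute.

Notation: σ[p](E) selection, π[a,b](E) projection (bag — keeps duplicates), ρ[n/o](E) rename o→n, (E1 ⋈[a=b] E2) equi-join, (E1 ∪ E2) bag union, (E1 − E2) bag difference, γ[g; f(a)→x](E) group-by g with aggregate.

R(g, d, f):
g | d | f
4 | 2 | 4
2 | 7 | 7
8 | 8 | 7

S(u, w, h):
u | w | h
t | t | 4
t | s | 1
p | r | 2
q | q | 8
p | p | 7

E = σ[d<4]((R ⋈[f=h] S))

σ filters on d, owned by the left side.
E' = (σ[d<4](R) ⋈[f=h] S)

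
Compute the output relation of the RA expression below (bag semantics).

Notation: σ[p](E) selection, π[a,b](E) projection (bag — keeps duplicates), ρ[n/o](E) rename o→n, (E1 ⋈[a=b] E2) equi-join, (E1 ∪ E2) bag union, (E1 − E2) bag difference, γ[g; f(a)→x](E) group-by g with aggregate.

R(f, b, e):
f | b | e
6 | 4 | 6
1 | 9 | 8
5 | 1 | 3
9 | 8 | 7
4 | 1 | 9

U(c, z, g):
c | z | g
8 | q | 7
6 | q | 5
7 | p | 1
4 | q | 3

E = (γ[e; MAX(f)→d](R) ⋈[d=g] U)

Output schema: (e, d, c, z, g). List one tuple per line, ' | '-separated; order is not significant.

Row counts bottom-up:
  R → 5
  γ[e; MAX(f)→d](R) → 5
  U → 4
  (γ[e; MAX(f)→d](R) ⋈[d=g] U) → 2

== RESULT ==
e | d | c | z | g
3 | 5 | 6 | q | 5
8 | 1 | 7 | p | 1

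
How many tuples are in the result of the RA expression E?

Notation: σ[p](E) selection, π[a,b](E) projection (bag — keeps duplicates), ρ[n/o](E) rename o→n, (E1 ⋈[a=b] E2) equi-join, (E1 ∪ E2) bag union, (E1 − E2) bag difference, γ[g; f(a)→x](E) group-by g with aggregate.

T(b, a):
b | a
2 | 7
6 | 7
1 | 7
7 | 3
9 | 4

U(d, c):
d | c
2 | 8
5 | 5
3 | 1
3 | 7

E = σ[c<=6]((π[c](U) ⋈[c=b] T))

Stepwise |·|:
  U → 4
  π[c](U) → 4
  T → 5
  (π[c](U) ⋈[c=b] T) → 2
  σ[c<=6]((π[c](U) ⋈[c=b] T)) → 1

|E| = 1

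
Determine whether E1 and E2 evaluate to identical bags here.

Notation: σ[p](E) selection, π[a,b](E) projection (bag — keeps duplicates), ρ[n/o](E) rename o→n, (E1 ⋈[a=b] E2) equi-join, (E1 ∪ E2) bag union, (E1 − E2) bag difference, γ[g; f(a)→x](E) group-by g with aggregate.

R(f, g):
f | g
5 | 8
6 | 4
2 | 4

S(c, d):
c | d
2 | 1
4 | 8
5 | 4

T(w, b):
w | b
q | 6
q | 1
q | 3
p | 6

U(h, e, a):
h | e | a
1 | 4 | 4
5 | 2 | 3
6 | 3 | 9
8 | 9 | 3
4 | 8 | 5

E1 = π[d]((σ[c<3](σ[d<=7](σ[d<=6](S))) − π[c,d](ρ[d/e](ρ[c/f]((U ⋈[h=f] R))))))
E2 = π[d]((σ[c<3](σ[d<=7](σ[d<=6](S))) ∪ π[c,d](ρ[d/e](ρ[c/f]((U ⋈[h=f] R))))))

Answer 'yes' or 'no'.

E1 subexpression sizes:
  S → 3
  σ[d<=6](S) → 2
  σ[d<=7](σ[d<=6](S)) → 2
  σ[c<3](σ[d<=7](σ[d<=6](S))) → 1
  U → 5
  R → 3
  (U ⋈[h=f] R) → 2
  ρ[c/f]((U ⋈[h=f] R)) → 2
  ρ[d/e](ρ[c/f]((U ⋈[h=f] R))) → 2
  π[c,d](ρ[d/e](ρ[c/f]((U ⋈[h=f] R)))) → 2
  (σ[c<3](σ[d<=7](σ[d<=6](S))) − π[c,d](ρ[d/e](ρ[c/f]((U ⋈[h=f] R))))) → 1
  π[d]((σ[c<3](σ[d<=7](σ[d<=6](S))) − π[c,d](ρ[d/e](ρ[c/f]((U ⋈[h=f] R)))))) → 1
E2 subexpression sizes:
  S → 3
  σ[d<=6](S) → 2
  σ[d<=7](σ[d<=6](S)) → 2
  σ[c<3](σ[d<=7](σ[d<=6](S))) → 1
  U → 5
  R → 3
  (U ⋈[h=f] R) → 2
  ρ[c/f]((U ⋈[h=f] R)) → 2
  ρ[d/e](ρ[c/f]((U ⋈[h=f] R))) → 2
  π[c,d](ρ[d/e](ρ[c/f]((U ⋈[h=f] R)))) → 2
  (σ[c<3](σ[d<=7](σ[d<=6](S))) ∪ π[c,d](ρ[d/e](ρ[c/f]((U ⋈[h=f] R))))) → 3
  π[d]((σ[c<3](σ[d<=7](σ[d<=6](S))) ∪ π[c,d](ρ[d/e](ρ[c/f]((U ⋈[h=f] R)))))) → 3

E1 result:
d
1
E2 result:
d
1
2
3
Witness: (2,) appears 0× in E1 but 1× in E2.

no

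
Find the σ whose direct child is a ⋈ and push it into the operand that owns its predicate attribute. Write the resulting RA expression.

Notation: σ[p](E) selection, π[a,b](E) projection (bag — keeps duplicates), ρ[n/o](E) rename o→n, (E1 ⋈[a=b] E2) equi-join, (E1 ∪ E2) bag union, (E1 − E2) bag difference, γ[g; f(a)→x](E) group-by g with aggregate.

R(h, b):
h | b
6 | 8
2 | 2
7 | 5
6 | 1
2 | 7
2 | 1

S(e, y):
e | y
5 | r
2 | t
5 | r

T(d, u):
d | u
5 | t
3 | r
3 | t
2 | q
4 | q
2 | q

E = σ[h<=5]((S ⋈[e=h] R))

σ filters on h, owned by the right side.
E' = (S ⋈[e=h] σ[h<=5](R))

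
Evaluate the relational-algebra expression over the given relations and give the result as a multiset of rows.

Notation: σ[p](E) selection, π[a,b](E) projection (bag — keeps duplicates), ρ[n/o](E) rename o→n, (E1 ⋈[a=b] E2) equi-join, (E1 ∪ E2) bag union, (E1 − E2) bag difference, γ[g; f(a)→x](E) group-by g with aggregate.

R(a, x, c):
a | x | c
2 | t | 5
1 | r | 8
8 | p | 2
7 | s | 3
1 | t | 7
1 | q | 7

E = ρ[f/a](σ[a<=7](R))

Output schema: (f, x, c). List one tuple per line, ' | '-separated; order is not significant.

Row counts bottom-up:
  R → 6
  σ[a<=7](R) → 5
  ρ[f/a](σ[a<=7](R)) → 5

== RESULT ==
f | x | c
1 | q | 7
1 | r | 8
1 | t | 7
2 | t | 5
7 | s | 3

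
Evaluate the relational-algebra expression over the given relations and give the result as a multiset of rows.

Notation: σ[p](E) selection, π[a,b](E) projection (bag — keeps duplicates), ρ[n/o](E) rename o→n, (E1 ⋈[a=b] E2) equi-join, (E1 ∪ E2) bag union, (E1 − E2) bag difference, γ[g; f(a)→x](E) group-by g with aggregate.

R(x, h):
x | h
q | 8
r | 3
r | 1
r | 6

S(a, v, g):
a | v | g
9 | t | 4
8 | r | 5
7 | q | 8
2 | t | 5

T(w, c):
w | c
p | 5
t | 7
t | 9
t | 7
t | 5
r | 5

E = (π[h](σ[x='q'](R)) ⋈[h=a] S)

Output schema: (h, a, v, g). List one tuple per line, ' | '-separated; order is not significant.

Stepwise |·|:
  R → 4
  σ[x='q'](R) → 1
  π[h](σ[x='q'](R)) → 1
  S → 4
  (π[h](σ[x='q'](R)) ⋈[h=a] S) → 1

== RESULT ==
h | a | v | g
8 | 8 | r | 5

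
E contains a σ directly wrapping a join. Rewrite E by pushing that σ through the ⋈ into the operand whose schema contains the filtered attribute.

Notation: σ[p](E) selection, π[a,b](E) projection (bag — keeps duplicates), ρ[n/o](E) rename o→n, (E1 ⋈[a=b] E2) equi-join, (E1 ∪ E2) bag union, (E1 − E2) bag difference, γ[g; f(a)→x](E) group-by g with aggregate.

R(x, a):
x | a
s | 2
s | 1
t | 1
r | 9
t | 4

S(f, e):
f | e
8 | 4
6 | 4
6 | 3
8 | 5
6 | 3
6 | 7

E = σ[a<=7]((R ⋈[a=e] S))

σ filters on a, owned by the left side.
E' = (σ[a<=7](R) ⋈[a=e] S)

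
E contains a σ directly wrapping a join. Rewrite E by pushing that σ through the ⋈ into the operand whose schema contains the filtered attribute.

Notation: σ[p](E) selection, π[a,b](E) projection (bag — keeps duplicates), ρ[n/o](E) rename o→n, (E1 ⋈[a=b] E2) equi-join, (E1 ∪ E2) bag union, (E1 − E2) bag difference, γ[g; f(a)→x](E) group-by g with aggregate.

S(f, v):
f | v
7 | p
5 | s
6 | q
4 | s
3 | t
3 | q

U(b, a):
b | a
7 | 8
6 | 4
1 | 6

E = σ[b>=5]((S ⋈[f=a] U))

σ filters on b, owned by the right side.
E' = (S ⋈[f=a] σ[b>=5](U))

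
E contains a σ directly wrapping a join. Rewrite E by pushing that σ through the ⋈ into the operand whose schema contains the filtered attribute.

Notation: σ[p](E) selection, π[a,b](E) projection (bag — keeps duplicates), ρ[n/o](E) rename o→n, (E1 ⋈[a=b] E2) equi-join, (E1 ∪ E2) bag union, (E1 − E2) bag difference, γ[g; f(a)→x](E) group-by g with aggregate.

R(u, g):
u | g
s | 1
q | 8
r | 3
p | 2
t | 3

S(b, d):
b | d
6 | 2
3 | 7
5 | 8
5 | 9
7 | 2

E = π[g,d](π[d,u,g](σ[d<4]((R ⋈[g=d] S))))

σ filters on d, owned by the right side.
E' = π[g,d](π[d,u,g]((R ⋈[g=d] σ[d<4](S))))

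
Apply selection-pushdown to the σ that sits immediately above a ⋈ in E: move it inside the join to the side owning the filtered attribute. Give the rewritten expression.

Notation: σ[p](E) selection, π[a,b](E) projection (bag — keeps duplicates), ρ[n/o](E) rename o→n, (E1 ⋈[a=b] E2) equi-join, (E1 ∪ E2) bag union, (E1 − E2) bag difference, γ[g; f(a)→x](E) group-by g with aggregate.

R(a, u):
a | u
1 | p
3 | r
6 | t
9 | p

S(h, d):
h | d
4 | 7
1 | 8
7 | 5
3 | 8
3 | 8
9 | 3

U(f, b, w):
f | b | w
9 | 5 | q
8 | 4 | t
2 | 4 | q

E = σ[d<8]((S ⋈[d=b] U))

σ filters on d, owned by the left side.
E' = (σ[d<8](S) ⋈[d=b] U)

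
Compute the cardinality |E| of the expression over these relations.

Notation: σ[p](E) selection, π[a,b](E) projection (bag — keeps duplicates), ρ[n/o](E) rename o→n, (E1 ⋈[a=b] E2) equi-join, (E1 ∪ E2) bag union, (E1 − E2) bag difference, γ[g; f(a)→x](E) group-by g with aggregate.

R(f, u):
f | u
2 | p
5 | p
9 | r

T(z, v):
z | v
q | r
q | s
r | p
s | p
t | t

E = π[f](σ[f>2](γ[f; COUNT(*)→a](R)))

Per-node cardinality:
  R → 3
  γ[f; COUNT(*)→a](R) → 3
  σ[f>2](γ[f; COUNT(*)→a](R)) → 2
  π[f](σ[f>2](γ[f; COUNT(*)→a](R))) → 2

|E| = 2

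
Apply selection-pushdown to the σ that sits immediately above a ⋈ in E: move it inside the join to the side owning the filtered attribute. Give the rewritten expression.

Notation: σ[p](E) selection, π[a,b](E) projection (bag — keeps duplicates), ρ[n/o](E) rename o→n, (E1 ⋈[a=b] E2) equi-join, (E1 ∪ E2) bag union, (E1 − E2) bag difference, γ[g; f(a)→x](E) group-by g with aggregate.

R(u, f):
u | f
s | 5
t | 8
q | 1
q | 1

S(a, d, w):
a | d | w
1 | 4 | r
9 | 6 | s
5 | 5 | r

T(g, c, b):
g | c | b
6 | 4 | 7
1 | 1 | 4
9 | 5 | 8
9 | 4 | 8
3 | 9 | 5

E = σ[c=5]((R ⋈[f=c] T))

σ filters on c, owned by the right side.
E' = (R ⋈[f=c] σ[c=5](T))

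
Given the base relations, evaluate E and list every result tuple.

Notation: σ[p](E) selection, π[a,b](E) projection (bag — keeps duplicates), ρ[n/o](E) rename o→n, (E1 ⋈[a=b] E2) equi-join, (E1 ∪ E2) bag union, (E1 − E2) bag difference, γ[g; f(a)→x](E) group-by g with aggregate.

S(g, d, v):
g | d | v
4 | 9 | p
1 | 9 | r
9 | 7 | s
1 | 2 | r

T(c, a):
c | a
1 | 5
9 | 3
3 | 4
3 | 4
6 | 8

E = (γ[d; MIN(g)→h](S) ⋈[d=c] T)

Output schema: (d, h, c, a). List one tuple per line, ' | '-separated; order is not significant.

Subexpression sizes:
  S → 4
  γ[d; MIN(g)→h](S) → 3
  T → 5
  (γ[d; MIN(g)→h](S) ⋈[d=c] T) → 1

== RESULT ==
d | h | c | a
9 | 1 | 9 | 3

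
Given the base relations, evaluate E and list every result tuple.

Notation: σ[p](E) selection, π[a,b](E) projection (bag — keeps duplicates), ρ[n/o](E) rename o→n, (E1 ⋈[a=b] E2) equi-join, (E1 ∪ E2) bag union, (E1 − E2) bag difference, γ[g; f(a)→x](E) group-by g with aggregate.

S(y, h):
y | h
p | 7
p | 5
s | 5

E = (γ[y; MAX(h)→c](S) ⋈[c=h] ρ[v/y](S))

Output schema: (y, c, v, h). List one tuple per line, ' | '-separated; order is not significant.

Row counts bottom-up:
  S → 3
  γ[y; MAX(h)→c](S) → 2
  S → 3
  ρ[v/y](S) → 3
  (γ[y; MAX(h)→c](S) ⋈[c=h] ρ[v/y](S)) → 3

== RESULT ==
y | c | v | h
p | 7 | p | 7
s | 5 | p | 5
s | 5 | s | 5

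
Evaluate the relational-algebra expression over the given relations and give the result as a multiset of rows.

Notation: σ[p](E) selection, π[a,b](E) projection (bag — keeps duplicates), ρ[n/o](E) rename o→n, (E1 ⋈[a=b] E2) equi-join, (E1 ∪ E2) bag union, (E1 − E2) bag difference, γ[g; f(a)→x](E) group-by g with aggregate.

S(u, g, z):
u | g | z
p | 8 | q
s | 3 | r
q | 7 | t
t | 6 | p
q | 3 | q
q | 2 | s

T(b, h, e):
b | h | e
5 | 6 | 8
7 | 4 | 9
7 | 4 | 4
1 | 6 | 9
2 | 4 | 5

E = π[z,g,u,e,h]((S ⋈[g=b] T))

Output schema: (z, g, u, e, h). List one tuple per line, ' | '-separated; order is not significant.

Subexpression sizes:
  S → 6
  T → 5
  (S ⋈[g=b] T) → 3
  π[z,g,u,e,h]((S ⋈[g=b] T)) → 3

== RESULT ==
z | g | u | e | h
s | 2 | q | 5 | 4
t | 7 | q | 4 | 4
t | 7 | q | 9 | 4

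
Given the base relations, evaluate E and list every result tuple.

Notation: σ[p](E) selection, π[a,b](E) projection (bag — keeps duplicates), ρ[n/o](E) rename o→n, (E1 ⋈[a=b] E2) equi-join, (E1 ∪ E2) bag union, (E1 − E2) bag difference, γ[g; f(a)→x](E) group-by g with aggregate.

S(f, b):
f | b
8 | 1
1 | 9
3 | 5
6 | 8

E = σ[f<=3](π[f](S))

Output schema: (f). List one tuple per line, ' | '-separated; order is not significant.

Row counts bottom-up:
  S → 4
  π[f](S) → 4
  σ[f<=3](π[f](S)) → 2

== RESULT ==
f
1
3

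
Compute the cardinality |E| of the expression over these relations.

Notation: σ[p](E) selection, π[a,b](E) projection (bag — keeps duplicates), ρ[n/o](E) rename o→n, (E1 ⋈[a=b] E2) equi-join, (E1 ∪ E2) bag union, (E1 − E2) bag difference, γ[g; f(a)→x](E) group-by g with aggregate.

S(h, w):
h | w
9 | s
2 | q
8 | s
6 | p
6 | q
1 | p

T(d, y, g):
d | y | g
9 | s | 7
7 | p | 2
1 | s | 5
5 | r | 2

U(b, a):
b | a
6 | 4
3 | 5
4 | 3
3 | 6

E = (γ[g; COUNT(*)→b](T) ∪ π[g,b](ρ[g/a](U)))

Subexpression sizes:
  T → 4
  γ[g; COUNT(*)→b](T) → 3
  U → 4
  ρ[g/a](U) → 4
  π[g,b](ρ[g/a](U)) → 4
  (γ[g; COUNT(*)→b](T) ∪ π[g,b](ρ[g/a](U))) → 7

|E| = 7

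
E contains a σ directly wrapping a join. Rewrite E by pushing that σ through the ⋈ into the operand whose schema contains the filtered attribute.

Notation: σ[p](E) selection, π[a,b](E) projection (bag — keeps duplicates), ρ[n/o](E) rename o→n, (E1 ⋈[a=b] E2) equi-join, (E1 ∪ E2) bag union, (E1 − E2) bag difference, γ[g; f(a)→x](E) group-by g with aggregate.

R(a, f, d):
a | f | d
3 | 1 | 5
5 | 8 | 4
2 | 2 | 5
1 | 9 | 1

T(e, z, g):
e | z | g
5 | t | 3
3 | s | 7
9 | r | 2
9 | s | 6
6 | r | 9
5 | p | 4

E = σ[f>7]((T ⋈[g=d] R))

σ filters on f, owned by the right side.
E' = (T ⋈[g=d] σ[f>7](R))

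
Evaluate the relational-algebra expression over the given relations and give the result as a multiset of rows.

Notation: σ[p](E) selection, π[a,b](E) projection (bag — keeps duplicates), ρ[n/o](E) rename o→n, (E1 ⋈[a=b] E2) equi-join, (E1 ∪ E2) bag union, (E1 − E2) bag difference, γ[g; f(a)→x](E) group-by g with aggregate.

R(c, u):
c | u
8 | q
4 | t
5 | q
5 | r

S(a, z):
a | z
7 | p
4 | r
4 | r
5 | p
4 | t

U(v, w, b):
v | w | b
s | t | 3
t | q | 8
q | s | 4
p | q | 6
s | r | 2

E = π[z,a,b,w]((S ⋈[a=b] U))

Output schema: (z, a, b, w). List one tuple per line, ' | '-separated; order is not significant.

Row counts bottom-up:
  S → 5
  U → 5
  (S ⋈[a=b] U) → 3
  π[z,a,b,w]((S ⋈[a=b] U)) → 3

== RESULT ==
z | a | b | w
r | 4 | 4 | s
r | 4 | 4 | s
t | 4 | 4 | s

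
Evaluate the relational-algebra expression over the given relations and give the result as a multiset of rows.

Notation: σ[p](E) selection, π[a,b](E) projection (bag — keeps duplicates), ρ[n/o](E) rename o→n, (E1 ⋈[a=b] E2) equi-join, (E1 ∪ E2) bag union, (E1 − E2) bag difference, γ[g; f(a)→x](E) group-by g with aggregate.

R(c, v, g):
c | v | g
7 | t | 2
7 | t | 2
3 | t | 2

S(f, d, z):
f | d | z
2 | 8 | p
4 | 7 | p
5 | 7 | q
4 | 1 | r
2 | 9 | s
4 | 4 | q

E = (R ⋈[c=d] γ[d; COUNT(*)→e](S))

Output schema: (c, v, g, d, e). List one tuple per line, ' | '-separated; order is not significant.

Row counts bottom-up:
  R → 3
  S → 6
  γ[d; COUNT(*)→e](S) → 5
  (R ⋈[c=d] γ[d; COUNT(*)→e](S)) → 2

== RESULT ==
c | v | g | d | e
7 | t | 2 | 7 | 2
7 | t | 2 | 7 | 2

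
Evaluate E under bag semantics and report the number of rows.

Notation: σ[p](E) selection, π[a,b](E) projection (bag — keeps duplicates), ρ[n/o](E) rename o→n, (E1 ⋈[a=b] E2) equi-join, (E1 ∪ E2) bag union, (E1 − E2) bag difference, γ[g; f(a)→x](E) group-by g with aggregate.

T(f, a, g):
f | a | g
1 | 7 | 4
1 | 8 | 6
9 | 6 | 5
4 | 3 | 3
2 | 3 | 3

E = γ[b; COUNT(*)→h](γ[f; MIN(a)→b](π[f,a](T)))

Subexpression sizes:
  T → 5
  π[f,a](T) → 5
  γ[f; MIN(a)→b](π[f,a](T)) → 4
  γ[b; COUNT(*)→h](γ[f; MIN(a)→b](π[f,a](T))) → 3

|E| = 3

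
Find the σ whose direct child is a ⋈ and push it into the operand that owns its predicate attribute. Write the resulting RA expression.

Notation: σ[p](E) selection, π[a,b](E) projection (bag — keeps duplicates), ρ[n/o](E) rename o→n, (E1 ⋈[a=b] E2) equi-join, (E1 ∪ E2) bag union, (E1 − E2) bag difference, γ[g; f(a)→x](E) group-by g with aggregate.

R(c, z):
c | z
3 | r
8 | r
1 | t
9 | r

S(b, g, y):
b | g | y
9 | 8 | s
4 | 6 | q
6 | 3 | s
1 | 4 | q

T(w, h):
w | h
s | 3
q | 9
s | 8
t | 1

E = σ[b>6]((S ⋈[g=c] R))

σ filters on b, owned by the left side.
E' = (σ[b>6](S) ⋈[g=c] R)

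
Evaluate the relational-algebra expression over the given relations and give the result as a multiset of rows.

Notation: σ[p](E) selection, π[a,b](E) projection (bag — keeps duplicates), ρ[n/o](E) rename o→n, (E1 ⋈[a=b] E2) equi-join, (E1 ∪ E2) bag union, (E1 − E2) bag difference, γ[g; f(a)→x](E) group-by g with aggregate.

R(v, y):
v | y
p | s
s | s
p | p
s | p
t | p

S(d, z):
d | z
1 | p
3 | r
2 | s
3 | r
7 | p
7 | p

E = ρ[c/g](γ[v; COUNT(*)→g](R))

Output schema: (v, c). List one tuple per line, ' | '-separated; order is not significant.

Subexpression sizes:
  R → 5
  γ[v; COUNT(*)→g](R) → 3
  ρ[c/g](γ[v; COUNT(*)→g](R)) → 3

== RESULT ==
v | c
p | 2
s | 2
t | 1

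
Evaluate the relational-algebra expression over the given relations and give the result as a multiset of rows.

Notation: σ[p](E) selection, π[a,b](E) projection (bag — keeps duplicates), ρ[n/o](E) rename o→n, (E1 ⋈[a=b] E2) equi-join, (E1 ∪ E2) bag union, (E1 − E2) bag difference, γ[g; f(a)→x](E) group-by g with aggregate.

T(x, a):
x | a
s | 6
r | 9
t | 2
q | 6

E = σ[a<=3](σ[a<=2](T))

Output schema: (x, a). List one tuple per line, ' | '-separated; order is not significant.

Per-node cardinality:
  T → 4
  σ[a<=2](T) → 1
  σ[a<=3](σ[a<=2](T)) → 1

== RESULT ==
x | a
t | 2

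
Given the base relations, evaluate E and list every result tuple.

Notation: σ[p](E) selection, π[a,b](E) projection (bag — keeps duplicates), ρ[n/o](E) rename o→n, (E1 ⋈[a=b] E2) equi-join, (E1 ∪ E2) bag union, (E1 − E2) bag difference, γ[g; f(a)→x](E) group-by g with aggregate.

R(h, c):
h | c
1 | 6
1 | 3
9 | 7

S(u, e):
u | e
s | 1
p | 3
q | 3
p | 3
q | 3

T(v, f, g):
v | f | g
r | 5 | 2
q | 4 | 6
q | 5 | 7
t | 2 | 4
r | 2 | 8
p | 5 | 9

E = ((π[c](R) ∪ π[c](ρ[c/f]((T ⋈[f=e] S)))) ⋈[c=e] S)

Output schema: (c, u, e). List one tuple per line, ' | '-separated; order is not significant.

Subexpression sizes:
  R → 3
  π[c](R) → 3
  T → 6
  S → 5
  (T ⋈[f=e] S) → 0
  ρ[c/f]((T ⋈[f=e] S)) → 0
  π[c](ρ[c/f]((T ⋈[f=e] S))) → 0
  (π[c](R) ∪ π[c](ρ[c/f]((T ⋈[f=e] S)))) → 3
  S → 5
  ((π[c](R) ∪ π[c](ρ[c/f]((T ⋈[f=e] S)))) ⋈[c=e] S) → 4

== RESULT ==
c | u | e
3 | p | 3
3 | p | 3
3 | q | 3
3 | q | 3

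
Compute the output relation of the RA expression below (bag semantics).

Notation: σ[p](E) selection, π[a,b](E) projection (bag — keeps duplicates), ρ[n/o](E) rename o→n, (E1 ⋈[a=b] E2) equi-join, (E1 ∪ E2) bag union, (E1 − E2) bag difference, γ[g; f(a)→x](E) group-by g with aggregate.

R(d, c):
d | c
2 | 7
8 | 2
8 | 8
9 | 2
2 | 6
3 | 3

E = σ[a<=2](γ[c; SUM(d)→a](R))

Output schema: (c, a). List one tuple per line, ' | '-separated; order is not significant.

Subexpression sizes:
  R → 6
  γ[c; SUM(d)→a](R) → 5
  σ[a<=2](γ[c; SUM(d)→a](R)) → 2

== RESULT ==
c | a
6 | 2
7 | 2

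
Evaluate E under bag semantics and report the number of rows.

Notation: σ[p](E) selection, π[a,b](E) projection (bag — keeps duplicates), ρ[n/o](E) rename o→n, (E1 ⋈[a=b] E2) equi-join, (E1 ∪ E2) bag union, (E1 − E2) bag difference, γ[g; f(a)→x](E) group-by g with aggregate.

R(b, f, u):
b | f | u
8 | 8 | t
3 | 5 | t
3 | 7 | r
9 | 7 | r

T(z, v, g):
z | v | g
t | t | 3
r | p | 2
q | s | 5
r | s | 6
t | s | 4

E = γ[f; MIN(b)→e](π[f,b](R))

Subexpression sizes:
  R → 4
  π[f,b](R) → 4
  γ[f; MIN(b)→e](π[f,b](R)) → 3

|E| = 3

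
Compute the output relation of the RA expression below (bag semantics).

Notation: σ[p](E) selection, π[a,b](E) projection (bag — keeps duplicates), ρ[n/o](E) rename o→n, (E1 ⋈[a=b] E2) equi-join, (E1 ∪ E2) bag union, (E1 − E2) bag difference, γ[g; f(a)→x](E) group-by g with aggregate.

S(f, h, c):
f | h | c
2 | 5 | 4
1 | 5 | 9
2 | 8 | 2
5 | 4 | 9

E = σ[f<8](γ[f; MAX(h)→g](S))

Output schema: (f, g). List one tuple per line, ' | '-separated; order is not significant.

Per-node cardinality:
  S → 4
  γ[f; MAX(h)→g](S) → 3
  σ[f<8](γ[f; MAX(h)→g](S)) → 3

== RESULT ==
f | g
1 | 5
2 | 8
5 | 4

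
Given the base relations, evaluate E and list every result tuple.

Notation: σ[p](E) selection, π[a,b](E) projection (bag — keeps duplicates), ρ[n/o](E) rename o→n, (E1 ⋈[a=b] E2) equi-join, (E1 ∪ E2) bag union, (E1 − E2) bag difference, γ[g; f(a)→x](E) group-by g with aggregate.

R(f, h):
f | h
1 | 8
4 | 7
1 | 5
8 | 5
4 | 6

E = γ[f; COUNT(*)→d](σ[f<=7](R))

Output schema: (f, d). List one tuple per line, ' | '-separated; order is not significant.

Row counts bottom-up:
  R → 5
  σ[f<=7](R) → 4
  γ[f; COUNT(*)→d](σ[f<=7](R)) → 2

== RESULT ==
f | d
1 | 2
4 | 2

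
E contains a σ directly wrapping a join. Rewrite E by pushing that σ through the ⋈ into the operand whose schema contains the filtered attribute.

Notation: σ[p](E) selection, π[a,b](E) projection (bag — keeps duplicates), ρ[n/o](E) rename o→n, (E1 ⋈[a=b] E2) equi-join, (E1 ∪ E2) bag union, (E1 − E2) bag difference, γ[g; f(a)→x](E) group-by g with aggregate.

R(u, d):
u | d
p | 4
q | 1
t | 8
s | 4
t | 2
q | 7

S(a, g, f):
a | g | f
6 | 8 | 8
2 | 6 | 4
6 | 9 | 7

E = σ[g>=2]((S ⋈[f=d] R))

σ filters on g, owned by the left side.
E' = (σ[g>=2](S) ⋈[f=d] R)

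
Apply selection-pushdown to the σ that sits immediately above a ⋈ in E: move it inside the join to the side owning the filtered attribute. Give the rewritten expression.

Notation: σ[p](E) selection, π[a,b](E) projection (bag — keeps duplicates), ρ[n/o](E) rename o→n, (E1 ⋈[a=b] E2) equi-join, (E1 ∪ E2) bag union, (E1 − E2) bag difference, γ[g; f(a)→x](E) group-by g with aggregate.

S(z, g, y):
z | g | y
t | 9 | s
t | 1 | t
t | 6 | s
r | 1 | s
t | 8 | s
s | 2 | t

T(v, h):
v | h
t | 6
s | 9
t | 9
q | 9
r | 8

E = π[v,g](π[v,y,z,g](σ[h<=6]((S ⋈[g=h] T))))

σ filters on h, owned by the right side.
E' = π[v,g](π[v,y,z,g]((S ⋈[g=h] σ[h<=6](T))))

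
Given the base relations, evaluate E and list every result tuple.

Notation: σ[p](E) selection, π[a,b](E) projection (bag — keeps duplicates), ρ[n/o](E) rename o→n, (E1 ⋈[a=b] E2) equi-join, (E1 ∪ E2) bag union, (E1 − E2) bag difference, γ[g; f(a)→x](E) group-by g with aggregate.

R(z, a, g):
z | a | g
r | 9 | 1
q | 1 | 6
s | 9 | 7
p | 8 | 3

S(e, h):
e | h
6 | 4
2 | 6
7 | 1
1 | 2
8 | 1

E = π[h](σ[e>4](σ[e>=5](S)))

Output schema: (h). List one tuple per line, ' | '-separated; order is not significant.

Stepwise |·|:
  S → 5
  σ[e>=5](S) → 3
  σ[e>4](σ[e>=5](S)) → 3
  π[h](σ[e>4](σ[e>=5](S))) → 3

== RESULT ==
h
1
1
4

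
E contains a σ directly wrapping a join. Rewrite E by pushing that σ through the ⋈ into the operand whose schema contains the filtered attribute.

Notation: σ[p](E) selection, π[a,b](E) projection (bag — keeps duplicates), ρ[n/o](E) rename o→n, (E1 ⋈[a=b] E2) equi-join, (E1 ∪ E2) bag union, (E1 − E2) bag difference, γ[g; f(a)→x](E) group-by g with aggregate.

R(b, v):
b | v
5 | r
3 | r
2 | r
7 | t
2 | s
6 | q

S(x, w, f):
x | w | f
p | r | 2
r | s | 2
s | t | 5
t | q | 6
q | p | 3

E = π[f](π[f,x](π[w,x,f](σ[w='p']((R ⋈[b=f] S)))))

σ filters on w, owned by the right side.
E' = π[f](π[f,x](π[w,x,f]((R ⋈[b=f] σ[w='p'](S)))))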